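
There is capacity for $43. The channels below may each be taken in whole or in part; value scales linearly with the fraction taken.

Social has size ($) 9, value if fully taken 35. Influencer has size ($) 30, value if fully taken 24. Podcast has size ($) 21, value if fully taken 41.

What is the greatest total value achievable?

Sort by value density: Social 35/9≈3.89, Podcast 41/21≈1.95, Influencer 24/30≈0.8.
Social: take in full, 9 $ for value 35 → 34 left.
Take all of Podcast (21 $, value 41) → 13 $ left.
Only 13 $ remain; take 13/30 of Influencer for value 24×13/30 = 10.4.
Total value = 86.4.

86.4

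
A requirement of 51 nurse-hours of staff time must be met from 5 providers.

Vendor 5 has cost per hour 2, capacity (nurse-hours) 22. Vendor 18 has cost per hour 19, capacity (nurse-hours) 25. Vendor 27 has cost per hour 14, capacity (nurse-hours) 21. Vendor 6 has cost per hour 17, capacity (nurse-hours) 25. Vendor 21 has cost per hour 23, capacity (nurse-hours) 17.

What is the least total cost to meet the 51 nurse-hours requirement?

474

Cheapest first:
Vendor 5 at 2: take all 22 nurse-hours → 29 still needed.
Take 21 from Vendor 27 at 14 → need 8 more.
Take 8 from Vendor 6 at 17 to finish.
Vendor 18, Vendor 21: unused.
Cost = 22×2 + 21×14 + 8×17 = 474.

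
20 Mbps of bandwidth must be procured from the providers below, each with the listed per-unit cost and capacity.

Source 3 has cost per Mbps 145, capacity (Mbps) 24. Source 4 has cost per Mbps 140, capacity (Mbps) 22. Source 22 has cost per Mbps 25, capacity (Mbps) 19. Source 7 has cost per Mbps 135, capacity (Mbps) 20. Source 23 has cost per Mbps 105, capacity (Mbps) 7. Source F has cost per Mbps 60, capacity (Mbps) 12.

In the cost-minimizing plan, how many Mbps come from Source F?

1

Cheapest first:
Source 22 (25): use full 19 ; 1 Mbps to go.
Take 1 from Source F at 60 to finish.
Source 23, Source 7, Source 4, Source 3: unused.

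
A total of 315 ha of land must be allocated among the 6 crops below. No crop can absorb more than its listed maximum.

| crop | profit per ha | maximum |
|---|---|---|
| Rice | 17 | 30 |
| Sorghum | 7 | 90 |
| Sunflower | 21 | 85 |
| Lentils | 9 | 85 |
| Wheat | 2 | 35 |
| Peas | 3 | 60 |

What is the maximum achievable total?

3765

Rank by profit per ha: Sunflower 21 > Rice 17 > Lentils 9 > Sorghum 7 > Peas 3 > Wheat 2.
Sunflower takes 85 to reach its cap of 85 ; 230 left.
Rice takes 30 to reach its cap of 30 ; 200 left.
Lentils takes 85 to reach its cap of 85 ; 115 left.
Sorghum takes 90 to reach its cap of 90 ; 25 left.
Peas has room for 60 but only 25 remain, so it gets 25.
Total = 17×30 + 7×90 + 21×85 + 9×85 + 3×25 = 3765.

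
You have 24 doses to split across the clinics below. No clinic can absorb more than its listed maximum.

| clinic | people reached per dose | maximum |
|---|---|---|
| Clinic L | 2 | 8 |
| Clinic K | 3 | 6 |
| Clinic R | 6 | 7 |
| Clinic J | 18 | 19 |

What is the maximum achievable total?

Order the clinics by people reached per dose: Clinic J 18 > Clinic R 6 > Clinic K 3 > Clinic L 2.
Clinic J takes 19 to reach its cap of 19 — 5 left.
Clinic R has room for 7 but only 5 remain, so it gets 5.
Total = 6×5 + 18×19 = 372.

372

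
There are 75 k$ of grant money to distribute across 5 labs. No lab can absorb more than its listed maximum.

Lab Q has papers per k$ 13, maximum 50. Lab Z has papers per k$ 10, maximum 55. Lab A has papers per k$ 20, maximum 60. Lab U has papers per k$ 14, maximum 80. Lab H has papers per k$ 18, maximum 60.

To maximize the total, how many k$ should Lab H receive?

15

Rank by papers per k$: Lab A 20 > Lab H 18 > Lab U 14 > Lab Q 13 > Lab Z 10.
Give Lab A 60 to hit its cap of 60 → 15 left.
Lab H: +15 (room for 60) → 15. Pool exhausted.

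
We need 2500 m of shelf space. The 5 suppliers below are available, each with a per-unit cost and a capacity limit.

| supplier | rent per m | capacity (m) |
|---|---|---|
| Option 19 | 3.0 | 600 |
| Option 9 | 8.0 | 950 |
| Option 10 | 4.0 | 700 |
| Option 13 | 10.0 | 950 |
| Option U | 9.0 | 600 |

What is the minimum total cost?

Fill from the cheapest supplier first.
Option 19 at 3.0: take all 600 m ; 1900 still needed.
Option 10 at 4.0: take all 700 m ; 1200 still needed.
Option 9 (8.0): use full 950 ; 250 m to go.
Take 250 from Option U at 9.0 to finish.
Option 13: unused.
Cost = 600×3.0 + 700×4.0 + 950×8.0 + 250×9.0 = 14450.

14450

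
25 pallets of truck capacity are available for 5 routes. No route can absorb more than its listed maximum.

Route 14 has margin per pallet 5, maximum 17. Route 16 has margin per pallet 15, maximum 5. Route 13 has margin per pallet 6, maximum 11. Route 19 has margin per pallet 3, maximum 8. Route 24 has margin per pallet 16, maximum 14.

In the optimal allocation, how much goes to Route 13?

Highest margin per pallet first: Route 24 16 > Route 16 15 > Route 13 6 > Route 14 5 > Route 19 3.
Route 24: +14 to 14 (cap) → 11 left.
Route 16 takes 5 to reach its cap of 5 → 6 left.
Only 6 left; Route 13 takes them to reach 6.

6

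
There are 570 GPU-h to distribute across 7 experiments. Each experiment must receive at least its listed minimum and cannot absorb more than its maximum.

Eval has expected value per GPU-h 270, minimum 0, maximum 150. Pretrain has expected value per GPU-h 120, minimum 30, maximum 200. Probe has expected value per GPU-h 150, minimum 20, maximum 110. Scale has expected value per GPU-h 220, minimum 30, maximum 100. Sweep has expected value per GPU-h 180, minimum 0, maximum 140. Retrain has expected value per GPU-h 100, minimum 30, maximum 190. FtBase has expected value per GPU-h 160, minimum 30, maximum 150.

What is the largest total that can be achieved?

Meeting every minimum uses 0+30+20+30+0+30+30 = 140 GPU-h, leaving 430.
Order the experiments by expected value per GPU-h: Eval 270 > Scale 220 > Sweep 180 > FtBase 160 > Probe 150 > Pretrain 120 > Retrain 100.
Eval takes 150 more to reach its cap of 150 ; 280 left.
Scale takes 70 more to reach its cap of 100 ; 210 left.
Sweep: +140 to 140 (cap) ; 70 left.
FtBase has room for 120 more but only 70 remain, so it gets 100.
Total = 270×150 + 120×30 + 150×20 + 220×100 + 180×140 + 100×30 + 160×100 = 113300.

113300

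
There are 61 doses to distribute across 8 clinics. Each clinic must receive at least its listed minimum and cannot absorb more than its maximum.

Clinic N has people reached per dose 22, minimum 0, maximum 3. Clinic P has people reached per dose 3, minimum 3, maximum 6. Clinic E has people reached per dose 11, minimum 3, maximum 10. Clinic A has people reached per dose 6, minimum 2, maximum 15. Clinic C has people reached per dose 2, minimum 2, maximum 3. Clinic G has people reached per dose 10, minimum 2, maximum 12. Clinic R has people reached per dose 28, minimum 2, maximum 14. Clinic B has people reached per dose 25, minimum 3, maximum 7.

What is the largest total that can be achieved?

936

Meeting every minimum uses 0+3+3+2+2+2+2+3 = 17 doses, leaving 44.
Highest people reached per dose first: Clinic R 28 > Clinic B 25 > Clinic N 22 > Clinic E 11 > Clinic G 10 > Clinic A 6 > Clinic P 3 > Clinic C 2.
Give Clinic R 12 more to hit its cap of 14 — 32 left.
Clinic B: +4 to 7 (cap) — 28 left.
Clinic N takes 3 more to reach its cap of 3 — 25 left.
Clinic E: +7 to 10 (cap) — 18 left.
Clinic G takes 10 more to reach its cap of 12 — 8 left.
Clinic A: +8 (room for 13) → 10. Pool exhausted.
Total = 22×3 + 3×3 + 11×10 + 6×10 + 2×2 + 10×12 + 28×14 + 25×7 = 936.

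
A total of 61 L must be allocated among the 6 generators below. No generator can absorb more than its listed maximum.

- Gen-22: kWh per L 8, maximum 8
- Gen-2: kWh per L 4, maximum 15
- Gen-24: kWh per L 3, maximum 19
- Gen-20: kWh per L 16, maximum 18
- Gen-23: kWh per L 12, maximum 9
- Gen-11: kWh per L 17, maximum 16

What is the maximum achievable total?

772

Highest kWh per L first: Gen-11 17 > Gen-20 16 > Gen-23 12 > Gen-22 8 > Gen-2 4 > Gen-24 3.
Gen-11 takes 16 to reach its cap of 16 — 45 left.
Gen-20 takes 18 to reach its cap of 18 — 27 left.
Gen-23 takes 9 to reach its cap of 9 — 18 left.
Give Gen-22 8 to hit its cap of 8 — 10 left.
Gen-2: +10 (room for 15) → 10. Pool exhausted.
Total = 8×8 + 4×10 + 16×18 + 12×9 + 17×16 = 772.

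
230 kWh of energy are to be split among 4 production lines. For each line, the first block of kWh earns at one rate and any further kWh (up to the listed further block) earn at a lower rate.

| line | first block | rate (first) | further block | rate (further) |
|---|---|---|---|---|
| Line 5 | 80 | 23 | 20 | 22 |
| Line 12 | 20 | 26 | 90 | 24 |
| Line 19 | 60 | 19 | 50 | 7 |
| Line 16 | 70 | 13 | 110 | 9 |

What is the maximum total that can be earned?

Rank every tier by rate: Line 12/tier1 26 > Line 12/tier2 24 > Line 5/tier1 23 > Line 5/tier2 22 > Line 19/tier1 19 > Line 16/tier1 13 > Line 16/tier2 9 > Line 19/tier2 7.
Fill Line 12 tier1 block (20 at 26) → 210 left.
Fill Line 12 tier2 block (90 at 24) → 120 left.
Fill Line 5 tier1 block (80 at 23) → 40 left.
Fill Line 5 tier2 block (20 at 22) → 20 left.
20 remain; put them into Line 19 tier1 at 19.
Total = 26×20 + 24×90 + 23×80 + 22×20 + 19×20 = 5340.

5340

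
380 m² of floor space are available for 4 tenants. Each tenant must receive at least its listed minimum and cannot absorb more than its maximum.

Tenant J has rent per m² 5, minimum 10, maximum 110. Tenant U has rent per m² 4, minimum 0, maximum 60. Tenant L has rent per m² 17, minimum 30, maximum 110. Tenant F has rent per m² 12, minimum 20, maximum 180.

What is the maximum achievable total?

Meeting every minimum uses 10+0+30+20 = 60 m², leaving 320.
Highest rent per m² first: Tenant L 17 > Tenant F 12 > Tenant J 5 > Tenant U 4.
Tenant L takes 80 more to reach its cap of 110 ; 240 left.
Tenant F takes 160 more to reach its cap of 180 ; 80 left.
Tenant J: +80 (room for 100) → 90. Pool exhausted.
Total = 5×90 + 17×110 + 12×180 = 4480.

4480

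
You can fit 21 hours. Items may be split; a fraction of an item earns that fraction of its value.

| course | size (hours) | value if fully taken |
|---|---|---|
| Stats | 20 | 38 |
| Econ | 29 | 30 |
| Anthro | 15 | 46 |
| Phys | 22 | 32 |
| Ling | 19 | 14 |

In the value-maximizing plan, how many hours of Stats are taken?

Rank by value-to-size ratio: Anthro 46/15≈3.07, Stats 38/20≈1.9, Phys 32/22≈1.45, Econ 30/29≈1.03, Ling 14/19≈0.737.
All 15 hours of Anthro fit (value 46) — 6 remain.
Fill the last 6 hours with part of Stats: 6/20 of it earns 11.4.

6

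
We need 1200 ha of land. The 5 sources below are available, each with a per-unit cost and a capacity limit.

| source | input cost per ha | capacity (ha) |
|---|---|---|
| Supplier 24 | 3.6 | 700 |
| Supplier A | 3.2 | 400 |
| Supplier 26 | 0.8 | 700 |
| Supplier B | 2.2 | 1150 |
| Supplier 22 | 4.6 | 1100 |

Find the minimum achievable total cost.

Use sources in increasing cost order.
Supplier 26 (0.8): use full 700 — 500 ha to go.
Supplier B (2.2): take the remaining 500 — done.
Supplier A, Supplier 24, Supplier 22: unused.
Cost = 700×0.8 + 500×2.2 = 1660.

1660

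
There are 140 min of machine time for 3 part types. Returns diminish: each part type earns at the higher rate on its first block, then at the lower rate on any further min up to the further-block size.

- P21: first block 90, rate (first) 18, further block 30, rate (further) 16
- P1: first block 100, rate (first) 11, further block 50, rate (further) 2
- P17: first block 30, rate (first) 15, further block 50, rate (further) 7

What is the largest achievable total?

Treat each block as its own option and order by rate: P21/tier1 18 > P21/tier2 16 > P17/tier1 15 > P1/tier1 11 > P17/tier2 7 > P1/tier2 2.
P21/tier1 (18): +90 ; 50 left.
P21/tier2 (16): +30 ; 20 left.
P17/tier1: +20 of 30 at 15; pool empty.
Total = 18×90 + 16×30 + 15×20 = 2400.

2400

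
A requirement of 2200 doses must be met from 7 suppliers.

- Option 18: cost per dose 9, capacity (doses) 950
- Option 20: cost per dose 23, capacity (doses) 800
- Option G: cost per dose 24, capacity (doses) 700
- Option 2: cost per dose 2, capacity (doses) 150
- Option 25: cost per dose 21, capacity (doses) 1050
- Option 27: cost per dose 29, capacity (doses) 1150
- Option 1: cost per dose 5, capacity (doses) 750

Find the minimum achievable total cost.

19950

Cheapest first:
Option 2 at 2: take all 150 doses ; 2050 still needed.
Take 750 from Option 1 at 5 ; need 1300 more.
Option 18 at 9: take all 950 doses ; 350 still needed.
Option 25 at 21: take 350 of its 1050 ; requirement met.
Option 20, Option G, Option 27: unused.
Cost = 150×2 + 750×5 + 950×9 + 350×21 = 19950.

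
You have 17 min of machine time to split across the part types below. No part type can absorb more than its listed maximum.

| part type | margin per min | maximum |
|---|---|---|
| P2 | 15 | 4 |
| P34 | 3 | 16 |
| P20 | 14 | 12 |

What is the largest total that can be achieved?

Highest margin per min first: P2 15 > P20 14 > P34 3.
Give P2 4 to hit its cap of 4 — 13 left.
P20 takes 12 to reach its cap of 12 — 1 left.
P34: +1 (room for 16) → 1. Pool exhausted.
Total = 15×4 + 3×1 + 14×12 = 231.

231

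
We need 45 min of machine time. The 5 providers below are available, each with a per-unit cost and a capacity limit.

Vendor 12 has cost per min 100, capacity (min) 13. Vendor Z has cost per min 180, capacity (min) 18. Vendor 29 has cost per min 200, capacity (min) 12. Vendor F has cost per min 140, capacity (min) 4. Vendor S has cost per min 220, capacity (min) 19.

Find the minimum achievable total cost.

Fill from the cheapest provider first.
Vendor 12 at 100: take all 13 min — 32 still needed.
Vendor F at 140: take all 4 min — 28 still needed.
Take 18 from Vendor Z at 180 — need 10 more.
Take 10 from Vendor 29 at 200 to finish.
Vendor S: unused.
Cost = 13×100 + 4×140 + 18×180 + 10×200 = 7100.

7100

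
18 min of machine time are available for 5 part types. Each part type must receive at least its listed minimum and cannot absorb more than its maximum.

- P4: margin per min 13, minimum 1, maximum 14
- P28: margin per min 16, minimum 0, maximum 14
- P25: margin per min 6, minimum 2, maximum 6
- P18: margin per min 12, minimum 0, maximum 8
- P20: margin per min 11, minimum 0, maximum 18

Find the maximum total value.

Meeting every minimum uses 1+0+2+0+0 = 3 min, leaving 15.
Highest margin per min first: P28 16 > P4 13 > P18 12 > P20 11 > P25 6.
P28 takes 14 more to reach its cap of 14 ; 1 left.
P4 has room for 13 more but only 1 remain, so it gets 2.
Total = 13×2 + 16×14 + 6×2 = 262.

262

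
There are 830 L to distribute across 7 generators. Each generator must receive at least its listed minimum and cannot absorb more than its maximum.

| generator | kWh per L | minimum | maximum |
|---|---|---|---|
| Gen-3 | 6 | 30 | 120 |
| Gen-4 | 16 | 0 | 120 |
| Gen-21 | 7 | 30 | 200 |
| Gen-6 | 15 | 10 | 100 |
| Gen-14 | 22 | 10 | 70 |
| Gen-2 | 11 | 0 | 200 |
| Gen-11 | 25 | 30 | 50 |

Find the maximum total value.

Meeting every minimum uses 30+0+30+10+10+0+30 = 110 L, leaving 720.
Rank by kWh per L: Gen-11 25 > Gen-14 22 > Gen-4 16 > Gen-6 15 > Gen-2 11 > Gen-21 7 > Gen-3 6.
Give Gen-11 20 more to hit its cap of 50 — 700 left.
Give Gen-14 60 more to hit its cap of 70 — 640 left.
Gen-4 takes 120 more to reach its cap of 120 — 520 left.
Gen-6: +90 to 100 (cap) — 430 left.
Gen-2: +200 to 200 (cap) — 230 left.
Gen-21 takes 170 more to reach its cap of 200 — 60 left.
Only 60 left; Gen-3 takes them to reach 90.
Total = 6×90 + 16×120 + 7×200 + 15×100 + 22×70 + 11×200 + 25×50 = 10350.

10350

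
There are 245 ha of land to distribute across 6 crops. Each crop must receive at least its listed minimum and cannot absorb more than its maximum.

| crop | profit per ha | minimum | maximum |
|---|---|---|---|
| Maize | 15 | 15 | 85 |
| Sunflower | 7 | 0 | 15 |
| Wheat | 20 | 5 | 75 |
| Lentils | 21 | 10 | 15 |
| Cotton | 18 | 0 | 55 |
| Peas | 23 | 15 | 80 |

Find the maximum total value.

Meeting every minimum uses 15+0+5+10+0+15 = 45 ha, leaving 200.
Rank by profit per ha: Peas 23 > Lentils 21 > Wheat 20 > Cotton 18 > Maize 15 > Sunflower 7.
Peas: +65 to 80 (cap) ; 135 left.
Lentils takes 5 more to reach its cap of 15 ; 130 left.
Give Wheat 70 more to hit its cap of 75 ; 60 left.
Cotton: +55 to 55 (cap) ; 5 left.
Maize has room for 70 more but only 5 remain, so it gets 20.
Total = 15×20 + 20×75 + 21×15 + 18×55 + 23×80 = 4945.

4945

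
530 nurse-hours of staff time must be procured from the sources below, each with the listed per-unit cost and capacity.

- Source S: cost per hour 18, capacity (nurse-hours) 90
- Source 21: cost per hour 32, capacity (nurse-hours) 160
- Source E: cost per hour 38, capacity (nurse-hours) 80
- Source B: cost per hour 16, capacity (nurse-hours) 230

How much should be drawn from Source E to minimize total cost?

50

Cheapest first:
Source B (16): use full 230 ; 300 nurse-hours to go.
Source S (18): use full 90 ; 210 nurse-hours to go.
Take 160 from Source 21 at 32 ; need 50 more.
Source E at 38: take 50 of its 80 ; requirement met.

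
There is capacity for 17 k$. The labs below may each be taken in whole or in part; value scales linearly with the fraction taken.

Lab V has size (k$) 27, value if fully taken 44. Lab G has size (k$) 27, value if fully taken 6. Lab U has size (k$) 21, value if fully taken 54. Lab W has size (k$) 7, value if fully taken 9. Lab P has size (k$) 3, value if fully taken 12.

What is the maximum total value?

48

Rank by value-to-size ratio: Lab P 12/3≈4, Lab U 54/21≈2.57, Lab V 44/27≈1.63, Lab W 9/7≈1.29, Lab G 6/27≈0.222.
All 3 k$ of Lab P fit (value 12) → 14 remain.
Fill the last 14 k$ with part of Lab U: 14/21 of it earns 36.
Total value = 48.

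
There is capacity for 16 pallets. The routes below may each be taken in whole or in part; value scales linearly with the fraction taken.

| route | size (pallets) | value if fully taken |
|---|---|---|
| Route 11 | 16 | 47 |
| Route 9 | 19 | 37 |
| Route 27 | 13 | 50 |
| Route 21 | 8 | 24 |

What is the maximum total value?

Rank by value-to-size ratio: Route 27 50/13≈3.85, Route 21 24/8≈3, Route 11 47/16≈2.94, Route 9 37/19≈1.95.
All 13 pallets of Route 27 fit (value 50) — 3 remain.
3 pallets left: a 3/8 share of Route 21 gives 24×3/8 = 9.
Total value = 59.

59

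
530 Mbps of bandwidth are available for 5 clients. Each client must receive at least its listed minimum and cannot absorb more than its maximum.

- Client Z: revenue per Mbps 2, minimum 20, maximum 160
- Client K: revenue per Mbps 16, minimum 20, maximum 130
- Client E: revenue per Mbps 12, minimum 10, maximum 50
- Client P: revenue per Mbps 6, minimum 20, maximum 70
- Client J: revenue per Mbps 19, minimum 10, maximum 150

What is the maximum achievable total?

6210

Meeting every minimum uses 20+20+10+20+10 = 80 Mbps, leaving 450.
Highest revenue per Mbps first: Client J 19 > Client K 16 > Client E 12 > Client P 6 > Client Z 2.
Client J: +140 to 150 (cap) — 310 left.
Give Client K 110 more to hit its cap of 130 — 200 left.
Give Client E 40 more to hit its cap of 50 — 160 left.
Give Client P 50 more to hit its cap of 70 — 110 left.
Client Z has room for 140 more but only 110 remain, so it gets 130.
Total = 2×130 + 16×130 + 12×50 + 6×70 + 19×150 = 6210.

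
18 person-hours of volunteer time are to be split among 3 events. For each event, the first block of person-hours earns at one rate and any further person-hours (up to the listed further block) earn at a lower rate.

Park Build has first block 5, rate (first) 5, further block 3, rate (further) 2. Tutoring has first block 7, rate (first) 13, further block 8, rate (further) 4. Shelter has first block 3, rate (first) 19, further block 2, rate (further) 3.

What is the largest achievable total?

Order all 6 blocks by rate: Shelter/T1 19 > Tutoring/T1 13 > Park Build/T1 5 > Tutoring/T2 4 > Shelter/T2 3 > Park Build/T2 2.
Shelter/T1 (19): +3 ; 15 left.
Tutoring T1 at 13: fill all 7 ; 8 left.
Park Build/T1 (5): +5 ; 3 left.
Tutoring/T2: +3 of 8 at 4; pool empty.
Total = 19×3 + 13×7 + 5×5 + 4×3 = 185.

185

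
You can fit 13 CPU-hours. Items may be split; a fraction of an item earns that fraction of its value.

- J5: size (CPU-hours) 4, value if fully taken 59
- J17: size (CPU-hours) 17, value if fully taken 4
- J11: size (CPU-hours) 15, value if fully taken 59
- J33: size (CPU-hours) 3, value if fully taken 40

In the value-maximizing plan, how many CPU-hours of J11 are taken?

6

Rank by value-to-size ratio: J5 59/4≈14.8, J33 40/3≈13.3, J11 59/15≈3.93, J17 4/17≈0.235.
J5: take in full, 4 CPU-hours for value 59 → 9 left.
All 3 CPU-hours of J33 fit (value 40) → 6 remain.
Fill the last 6 CPU-hours with part of J11: 6/15 of it earns 23.6.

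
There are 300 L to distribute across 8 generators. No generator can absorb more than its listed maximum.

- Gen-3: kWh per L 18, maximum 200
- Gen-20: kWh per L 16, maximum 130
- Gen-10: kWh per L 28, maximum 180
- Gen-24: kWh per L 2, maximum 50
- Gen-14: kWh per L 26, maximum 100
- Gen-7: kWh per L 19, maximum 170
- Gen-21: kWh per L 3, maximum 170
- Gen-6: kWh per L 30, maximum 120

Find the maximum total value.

8640

Highest kWh per L first: Gen-6 30 > Gen-10 28 > Gen-14 26 > Gen-7 19 > Gen-3 18 > Gen-20 16 > Gen-21 3 > Gen-24 2.
Gen-6 takes 120 to reach its cap of 120 — 180 left.
Give Gen-10 180 to hit its cap of 180 — 0 left.
Total = 28×180 + 30×120 = 8640.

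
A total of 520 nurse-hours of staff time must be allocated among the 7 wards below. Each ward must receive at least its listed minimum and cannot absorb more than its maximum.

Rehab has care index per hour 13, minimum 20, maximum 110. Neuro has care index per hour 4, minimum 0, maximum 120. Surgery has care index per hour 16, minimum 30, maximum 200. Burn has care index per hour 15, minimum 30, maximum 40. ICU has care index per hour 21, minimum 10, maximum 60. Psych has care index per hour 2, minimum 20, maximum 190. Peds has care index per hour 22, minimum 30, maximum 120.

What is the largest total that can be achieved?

8780

Meeting every minimum uses 20+0+30+30+10+20+30 = 140 nurse-hours, leaving 380.
Rank by care index per hour: Peds 22 > ICU 21 > Surgery 16 > Burn 15 > Rehab 13 > Neuro 4 > Psych 2.
Peds: +90 to 120 (cap) — 290 left.
Give ICU 50 more to hit its cap of 60 — 240 left.
Surgery: +170 to 200 (cap) — 70 left.
Give Burn 10 more to hit its cap of 40 — 60 left.
Rehab has room for 90 more but only 60 remain, so it gets 80.
Total = 13×80 + 16×200 + 15×40 + 21×60 + 2×20 + 22×120 = 8780.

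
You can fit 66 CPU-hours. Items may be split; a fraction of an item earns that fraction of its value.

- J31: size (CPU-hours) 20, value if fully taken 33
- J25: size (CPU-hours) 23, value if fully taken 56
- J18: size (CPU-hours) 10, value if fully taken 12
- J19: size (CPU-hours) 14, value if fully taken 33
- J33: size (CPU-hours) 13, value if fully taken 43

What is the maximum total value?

158.4

Sort by value density: J33 43/13≈3.31, J25 56/23≈2.43, J19 33/14≈2.36, J31 33/20≈1.65, J18 12/10≈1.2.
All 13 CPU-hours of J33 fit (value 43) → 53 remain.
J25: take in full, 23 CPU-hours for value 56 → 30 left.
All 14 CPU-hours of J19 fit (value 33) → 16 remain.
Only 16 CPU-hours remain; take 16/20 of J31 for value 33×16/20 = 26.4.
Total value = 158.4.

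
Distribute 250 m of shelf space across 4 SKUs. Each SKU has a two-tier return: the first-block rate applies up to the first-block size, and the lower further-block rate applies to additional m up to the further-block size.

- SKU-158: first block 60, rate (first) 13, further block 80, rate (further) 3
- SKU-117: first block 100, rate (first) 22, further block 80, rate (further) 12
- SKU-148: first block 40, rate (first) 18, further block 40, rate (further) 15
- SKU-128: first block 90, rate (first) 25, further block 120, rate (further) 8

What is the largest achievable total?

Treat each block as its own option and order by rate: SKU-128/T1 25 > SKU-117/T1 22 > SKU-148/T1 18 > SKU-148/T2 15 > SKU-158/T1 13 > SKU-117/T2 12 > SKU-128/T2 8 > SKU-158/T2 3.
SKU-128 T1 at 25: fill all 90 — 160 left.
SKU-117 T1 at 22: fill all 100 — 60 left.
SKU-148 T1 at 18: fill all 40 — 20 left.
SKU-148/T2: +20 of 40 at 15; pool empty.
Total = 25×90 + 22×100 + 18×40 + 15×20 = 5470.

5470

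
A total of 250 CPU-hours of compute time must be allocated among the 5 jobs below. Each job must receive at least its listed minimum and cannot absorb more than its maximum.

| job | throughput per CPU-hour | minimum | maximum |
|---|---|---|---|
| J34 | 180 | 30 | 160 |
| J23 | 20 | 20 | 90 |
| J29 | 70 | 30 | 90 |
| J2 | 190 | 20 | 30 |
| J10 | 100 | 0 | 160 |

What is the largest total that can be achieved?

38000

Meeting every minimum uses 30+20+30+20+0 = 100 CPU-hours, leaving 150.
Highest throughput per CPU-hour first: J2 190 > J34 180 > J10 100 > J29 70 > J23 20.
J2 takes 10 more to reach its cap of 30 → 140 left.
J34: +130 to 160 (cap) → 10 left.
Only 10 left; J10 takes them to reach 10.
Total = 180×160 + 20×20 + 70×30 + 190×30 + 100×10 = 38000.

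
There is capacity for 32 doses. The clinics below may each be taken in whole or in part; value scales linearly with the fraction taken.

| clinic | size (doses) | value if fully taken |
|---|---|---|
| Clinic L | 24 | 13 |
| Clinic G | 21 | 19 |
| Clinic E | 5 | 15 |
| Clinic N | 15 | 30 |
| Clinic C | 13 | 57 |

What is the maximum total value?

Rank by value-to-size ratio: Clinic C 57/13≈4.38, Clinic E 15/5≈3, Clinic N 30/15≈2, Clinic G 19/21≈0.905, Clinic L 13/24≈0.542.
All 13 doses of Clinic C fit (value 57) ; 19 remain.
Take all of Clinic E (5 doses, value 15) ; 14 doses left.
Only 14 doses remain; take 14/15 of Clinic N for value 30×14/15 = 28.
Total value = 100.

100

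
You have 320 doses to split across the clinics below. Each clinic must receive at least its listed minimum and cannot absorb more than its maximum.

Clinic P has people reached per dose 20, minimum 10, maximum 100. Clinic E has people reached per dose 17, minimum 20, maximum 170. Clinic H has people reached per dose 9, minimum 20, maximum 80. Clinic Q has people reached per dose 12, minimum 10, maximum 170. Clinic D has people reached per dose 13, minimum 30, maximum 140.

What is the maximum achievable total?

Meeting every minimum uses 10+20+20+10+30 = 90 doses, leaving 230.
Highest people reached per dose first: Clinic P 20 > Clinic E 17 > Clinic D 13 > Clinic Q 12 > Clinic H 9.
Clinic P takes 90 more to reach its cap of 100 ; 140 left.
Only 140 left; Clinic E takes them to reach 160.
Total = 20×100 + 17×160 + 9×20 + 12×10 + 13×30 = 5410.

5410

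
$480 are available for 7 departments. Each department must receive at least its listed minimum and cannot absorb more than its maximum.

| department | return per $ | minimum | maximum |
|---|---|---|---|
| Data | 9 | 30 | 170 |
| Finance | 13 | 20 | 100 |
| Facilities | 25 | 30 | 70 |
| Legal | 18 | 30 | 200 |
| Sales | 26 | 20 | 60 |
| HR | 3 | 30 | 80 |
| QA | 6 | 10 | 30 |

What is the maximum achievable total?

8370

Meeting every minimum uses 30+20+30+30+20+30+10 = 170 $, leaving 310.
Order the departments by return per $: Sales 26 > Facilities 25 > Legal 18 > Finance 13 > Data 9 > QA 6 > HR 3.
Sales takes 40 more to reach its cap of 60 ; 270 left.
Facilities takes 40 more to reach its cap of 70 ; 230 left.
Give Legal 170 more to hit its cap of 200 ; 60 left.
Finance: +60 (room for 80) → 80. Pool exhausted.
Total = 9×30 + 13×80 + 25×70 + 18×200 + 26×60 + 3×30 + 6×10 = 8370.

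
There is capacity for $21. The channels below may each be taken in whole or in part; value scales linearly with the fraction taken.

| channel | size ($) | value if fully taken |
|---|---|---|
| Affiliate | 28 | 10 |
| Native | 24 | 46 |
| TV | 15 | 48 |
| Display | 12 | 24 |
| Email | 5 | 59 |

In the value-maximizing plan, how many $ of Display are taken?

1

Best value per unit of size first: Email 59/5≈11.8, TV 48/15≈3.2, Display 24/12≈2, Native 46/24≈1.92, Affiliate 10/28≈0.357.
Take all of Email (5 $, value 59) → 16 $ left.
Take all of TV (15 $, value 48) → 1 $ left.
Fill the last 1 $ with part of Display: 1/12 of it earns 2.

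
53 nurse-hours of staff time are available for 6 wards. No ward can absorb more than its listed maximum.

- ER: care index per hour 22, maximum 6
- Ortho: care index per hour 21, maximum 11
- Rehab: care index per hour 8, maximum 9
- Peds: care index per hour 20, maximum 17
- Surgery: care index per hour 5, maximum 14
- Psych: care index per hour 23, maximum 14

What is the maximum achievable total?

Order the wards by care index per hour: Psych 23 > ER 22 > Ortho 21 > Peds 20 > Rehab 8 > Surgery 5.
Psych takes 14 to reach its cap of 14 → 39 left.
Give ER 6 to hit its cap of 6 → 33 left.
Ortho takes 11 to reach its cap of 11 → 22 left.
Peds takes 17 to reach its cap of 17 → 5 left.
Rehab has room for 9 but only 5 remain, so it gets 5.
Total = 22×6 + 21×11 + 8×5 + 20×17 + 23×14 = 1065.

1065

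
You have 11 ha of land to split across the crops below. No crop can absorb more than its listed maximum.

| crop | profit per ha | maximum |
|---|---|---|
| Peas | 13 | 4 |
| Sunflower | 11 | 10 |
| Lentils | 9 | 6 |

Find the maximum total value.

129

Highest profit per ha first: Peas 13 > Sunflower 11 > Lentils 9.
Peas: +4 to 4 (cap) ; 7 left.
Sunflower has room for 10 but only 7 remain, so it gets 7.
Total = 13×4 + 11×7 = 129.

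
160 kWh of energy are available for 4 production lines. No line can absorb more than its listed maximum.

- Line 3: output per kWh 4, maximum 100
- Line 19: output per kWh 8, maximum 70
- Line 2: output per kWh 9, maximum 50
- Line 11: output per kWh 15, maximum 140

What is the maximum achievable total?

2280

Order the production lines by output per kWh: Line 11 15 > Line 2 9 > Line 19 8 > Line 3 4.
Give Line 11 140 to hit its cap of 140 → 20 left.
Line 2 has room for 50 but only 20 remain, so it gets 20.
Total = 9×20 + 15×140 = 2280.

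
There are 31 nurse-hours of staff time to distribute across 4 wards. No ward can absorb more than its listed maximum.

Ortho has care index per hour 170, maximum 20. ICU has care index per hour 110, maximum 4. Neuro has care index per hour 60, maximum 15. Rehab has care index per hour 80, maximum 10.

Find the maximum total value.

Order the wards by care index per hour: Ortho 170 > ICU 110 > Rehab 80 > Neuro 60.
Ortho: +20 to 20 (cap) — 11 left.
ICU: +4 to 4 (cap) — 7 left.
Rehab: +7 (room for 10) → 7. Pool exhausted.
Total = 170×20 + 110×4 + 80×7 = 4400.

4400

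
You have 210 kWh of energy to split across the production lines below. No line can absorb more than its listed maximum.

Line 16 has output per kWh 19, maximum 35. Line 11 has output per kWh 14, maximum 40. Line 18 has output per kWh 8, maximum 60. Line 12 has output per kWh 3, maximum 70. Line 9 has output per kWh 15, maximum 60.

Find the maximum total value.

Order the production lines by output per kWh: Line 16 19 > Line 9 15 > Line 11 14 > Line 18 8 > Line 12 3.
Line 16 takes 35 to reach its cap of 35 ; 175 left.
Line 9 takes 60 to reach its cap of 60 ; 115 left.
Give Line 11 40 to hit its cap of 40 ; 75 left.
Line 18: +60 to 60 (cap) ; 15 left.
Line 12 has room for 70 but only 15 remain, so it gets 15.
Total = 19×35 + 14×40 + 8×60 + 3×15 + 15×60 = 2650.

2650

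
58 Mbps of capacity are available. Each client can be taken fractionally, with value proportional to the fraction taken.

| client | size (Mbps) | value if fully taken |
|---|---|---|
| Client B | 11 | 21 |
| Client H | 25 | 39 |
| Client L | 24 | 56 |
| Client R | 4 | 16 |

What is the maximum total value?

122.64

Rank by value-to-size ratio: Client R 16/4≈4, Client L 56/24≈2.33, Client B 21/11≈1.91, Client H 39/25≈1.56.
Client R: take in full, 4 Mbps for value 16 — 54 left.
Take all of Client L (24 Mbps, value 56) — 30 Mbps left.
Client B: take in full, 11 Mbps for value 21 — 19 left.
19 Mbps left: a 19/25 share of Client H gives 39×19/25 = 29.64.
Total value = 122.64.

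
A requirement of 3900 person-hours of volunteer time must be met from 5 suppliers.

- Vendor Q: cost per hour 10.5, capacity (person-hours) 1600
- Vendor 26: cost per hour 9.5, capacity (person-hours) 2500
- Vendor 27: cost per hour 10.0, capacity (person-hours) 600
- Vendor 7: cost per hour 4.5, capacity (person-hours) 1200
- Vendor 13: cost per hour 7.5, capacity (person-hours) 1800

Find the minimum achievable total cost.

Use suppliers in increasing cost order.
Take 1200 from Vendor 7 at 4.5 → need 2700 more.
Vendor 13 at 7.5: take all 1800 person-hours → 900 still needed.
Vendor 26 (9.5): take the remaining 900 → done.
Vendor 27, Vendor Q: unused.
Cost = 1200×4.5 + 1800×7.5 + 900×9.5 = 27450.

27450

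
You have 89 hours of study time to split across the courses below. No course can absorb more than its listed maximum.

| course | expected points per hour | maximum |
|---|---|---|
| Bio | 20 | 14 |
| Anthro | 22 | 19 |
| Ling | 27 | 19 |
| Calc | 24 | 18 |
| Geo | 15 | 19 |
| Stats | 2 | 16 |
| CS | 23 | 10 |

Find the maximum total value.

Rank by expected points per hour: Ling 27 > Calc 24 > CS 23 > Anthro 22 > Bio 20 > Geo 15 > Stats 2.
Ling takes 19 to reach its cap of 19 ; 70 left.
Calc takes 18 to reach its cap of 18 ; 52 left.
CS: +10 to 10 (cap) ; 42 left.
Anthro takes 19 to reach its cap of 19 ; 23 left.
Bio takes 14 to reach its cap of 14 ; 9 left.
Geo: +9 (room for 19) → 9. Pool exhausted.
Total = 20×14 + 22×19 + 27×19 + 24×18 + 15×9 + 23×10 = 2008.

2008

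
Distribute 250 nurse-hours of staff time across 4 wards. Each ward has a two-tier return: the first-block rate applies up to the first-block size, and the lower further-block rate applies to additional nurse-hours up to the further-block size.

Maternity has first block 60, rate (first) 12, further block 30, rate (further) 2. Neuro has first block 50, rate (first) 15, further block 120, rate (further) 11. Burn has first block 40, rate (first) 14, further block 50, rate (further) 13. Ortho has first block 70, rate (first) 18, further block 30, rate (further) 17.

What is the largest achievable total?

Treat each block as its own option and order by rate: Ortho/tier1 18 > Ortho/tier2 17 > Neuro/tier1 15 > Burn/tier1 14 > Burn/tier2 13 > Maternity/tier1 12 > Neuro/tier2 11 > Maternity/tier2 2.
Fill Ortho tier1 block (70 at 18) ; 180 left.
Ortho/tier2 (17): +30 ; 150 left.
Neuro tier1 at 15: fill all 50 ; 100 left.
Burn tier1 at 14: fill all 40 ; 60 left.
Burn tier2 at 13: fill all 50 ; 10 left.
Maternity tier1 at 12: only 10 left, fill 10.
Total = 18×70 + 17×30 + 15×50 + 14×40 + 13×50 + 12×10 = 3850.

3850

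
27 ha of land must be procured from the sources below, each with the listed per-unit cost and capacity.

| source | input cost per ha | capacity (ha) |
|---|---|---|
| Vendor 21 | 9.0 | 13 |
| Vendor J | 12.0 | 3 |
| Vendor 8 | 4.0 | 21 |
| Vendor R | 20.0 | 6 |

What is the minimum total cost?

138

Cheapest first:
Vendor 8 (4.0): use full 21 — 6 ha to go.
Vendor 21 (9.0): take the remaining 6 — done.
Vendor J, Vendor R: unused.
Cost = 21×4.0 + 6×9.0 = 138.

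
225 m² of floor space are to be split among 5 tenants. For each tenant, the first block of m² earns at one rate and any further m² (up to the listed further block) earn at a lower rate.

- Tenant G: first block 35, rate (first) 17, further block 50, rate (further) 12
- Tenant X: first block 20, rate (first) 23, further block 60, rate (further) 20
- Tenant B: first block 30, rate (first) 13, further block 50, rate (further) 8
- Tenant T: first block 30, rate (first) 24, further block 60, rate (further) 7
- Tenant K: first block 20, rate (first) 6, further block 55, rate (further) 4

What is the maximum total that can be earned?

3965

Order all 10 blocks by rate: Tenant T/first 24 > Tenant X/first 23 > Tenant X/second 20 > Tenant G/first 17 > Tenant B/first 13 > Tenant G/second 12 > Tenant B/second 8 > Tenant T/second 7 > Tenant K/first 6 > Tenant K/second 4.
Tenant T/first (24): +30 — 195 left.
Tenant X/first (23): +20 — 175 left.
Fill Tenant X second block (60 at 20) — 115 left.
Fill Tenant G first block (35 at 17) — 80 left.
Fill Tenant B first block (30 at 13) — 50 left.
Tenant G second at 12: fill all 50 — 0 left.
Total = 24×30 + 23×20 + 20×60 + 17×35 + 13×30 + 12×50 = 3965.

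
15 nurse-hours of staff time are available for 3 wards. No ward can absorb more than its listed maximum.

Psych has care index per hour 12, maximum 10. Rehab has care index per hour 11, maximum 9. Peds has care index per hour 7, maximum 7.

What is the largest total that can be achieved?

Order the wards by care index per hour: Psych 12 > Rehab 11 > Peds 7.
Give Psych 10 to hit its cap of 10 ; 5 left.
Only 5 left; Rehab takes them to reach 5.
Total = 12×10 + 11×5 = 175.

175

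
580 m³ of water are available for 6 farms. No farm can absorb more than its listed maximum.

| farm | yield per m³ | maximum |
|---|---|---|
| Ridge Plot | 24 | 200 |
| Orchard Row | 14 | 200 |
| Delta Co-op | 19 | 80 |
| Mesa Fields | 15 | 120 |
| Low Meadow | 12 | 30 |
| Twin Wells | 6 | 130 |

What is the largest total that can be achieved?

10640

Rank by yield per m³: Ridge Plot 24 > Delta Co-op 19 > Mesa Fields 15 > Orchard Row 14 > Low Meadow 12 > Twin Wells 6.
Ridge Plot takes 200 to reach its cap of 200 ; 380 left.
Delta Co-op takes 80 to reach its cap of 80 ; 300 left.
Give Mesa Fields 120 to hit its cap of 120 ; 180 left.
Orchard Row: +180 (room for 200) → 180. Pool exhausted.
Total = 24×200 + 14×180 + 19×80 + 15×120 = 10640.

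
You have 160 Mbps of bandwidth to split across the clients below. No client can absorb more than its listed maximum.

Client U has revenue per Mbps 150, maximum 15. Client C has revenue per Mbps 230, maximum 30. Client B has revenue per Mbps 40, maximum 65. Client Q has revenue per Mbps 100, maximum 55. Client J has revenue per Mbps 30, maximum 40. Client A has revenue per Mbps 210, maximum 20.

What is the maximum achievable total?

20450

Order the clients by revenue per Mbps: Client C 230 > Client A 210 > Client U 150 > Client Q 100 > Client B 40 > Client J 30.
Client C takes 30 to reach its cap of 30 → 130 left.
Client A takes 20 to reach its cap of 20 → 110 left.
Client U: +15 to 15 (cap) → 95 left.
Client Q takes 55 to reach its cap of 55 → 40 left.
Client B: +40 (room for 65) → 40. Pool exhausted.
Total = 150×15 + 230×30 + 40×40 + 100×55 + 210×20 = 20450.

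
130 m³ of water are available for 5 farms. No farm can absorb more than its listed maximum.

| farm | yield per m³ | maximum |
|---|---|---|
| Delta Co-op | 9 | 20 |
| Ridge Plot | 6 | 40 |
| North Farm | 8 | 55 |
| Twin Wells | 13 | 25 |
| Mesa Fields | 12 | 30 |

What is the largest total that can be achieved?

1305

Rank by yield per m³: Twin Wells 13 > Mesa Fields 12 > Delta Co-op 9 > North Farm 8 > Ridge Plot 6.
Twin Wells takes 25 to reach its cap of 25 → 105 left.
Mesa Fields takes 30 to reach its cap of 30 → 75 left.
Delta Co-op takes 20 to reach its cap of 20 → 55 left.
North Farm takes 55 to reach its cap of 55 → 0 left.
Total = 9×20 + 8×55 + 13×25 + 12×30 = 1305.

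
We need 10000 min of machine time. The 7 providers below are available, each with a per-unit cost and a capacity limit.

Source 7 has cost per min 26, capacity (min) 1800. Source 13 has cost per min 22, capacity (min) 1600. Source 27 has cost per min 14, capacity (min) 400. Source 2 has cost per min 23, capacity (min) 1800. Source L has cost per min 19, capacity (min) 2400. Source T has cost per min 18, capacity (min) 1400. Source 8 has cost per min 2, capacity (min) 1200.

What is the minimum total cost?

186600

Cheapest first:
Source 8 at 2: take all 1200 min ; 8800 still needed.
Source 27 at 14: take all 400 min ; 8400 still needed.
Source T (18): use full 1400 ; 7000 min to go.
Source L (19): use full 2400 ; 4600 min to go.
Source 13 (22): use full 1600 ; 3000 min to go.
Take 1800 from Source 2 at 23 ; need 1200 more.
Source 7 (26): take the remaining 1200 ; done.
Cost = 1200×2 + 400×14 + 1400×18 + 2400×19 + 1600×22 + 1800×23 + 1200×26 = 186600.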